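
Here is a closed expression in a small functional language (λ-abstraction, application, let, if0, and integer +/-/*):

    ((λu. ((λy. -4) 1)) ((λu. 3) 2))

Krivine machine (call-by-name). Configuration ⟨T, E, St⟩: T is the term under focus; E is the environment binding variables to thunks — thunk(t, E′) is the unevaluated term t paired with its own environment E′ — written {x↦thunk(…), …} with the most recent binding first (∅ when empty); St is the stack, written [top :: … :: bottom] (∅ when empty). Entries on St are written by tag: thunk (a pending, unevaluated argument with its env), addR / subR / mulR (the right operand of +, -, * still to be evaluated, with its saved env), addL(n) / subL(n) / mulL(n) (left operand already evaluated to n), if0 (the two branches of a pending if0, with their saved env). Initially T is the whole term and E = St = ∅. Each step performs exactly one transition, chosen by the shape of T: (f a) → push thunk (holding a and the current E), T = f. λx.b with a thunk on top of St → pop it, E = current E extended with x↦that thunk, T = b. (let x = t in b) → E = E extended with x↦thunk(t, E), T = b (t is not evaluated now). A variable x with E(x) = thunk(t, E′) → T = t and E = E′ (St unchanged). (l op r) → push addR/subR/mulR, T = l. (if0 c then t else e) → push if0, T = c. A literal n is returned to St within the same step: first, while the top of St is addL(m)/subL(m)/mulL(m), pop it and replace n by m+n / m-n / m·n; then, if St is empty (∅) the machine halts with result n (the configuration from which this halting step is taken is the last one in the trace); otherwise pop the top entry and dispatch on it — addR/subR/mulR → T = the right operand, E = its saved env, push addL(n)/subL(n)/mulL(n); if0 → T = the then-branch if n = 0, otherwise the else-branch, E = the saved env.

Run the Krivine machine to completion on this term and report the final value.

Answer: -4

Machine steps:
t=0: <T=((λu. ((λy. -4) 1)) ((λu. 3) 2)), E=∅, St=∅>
t=1: <T=(λu. ((λy. -4) 1)), E=∅, St=[thunk]>
t=2: <T=((λy. -4) 1), E={u↦thunk(((λu. 3) 2), ∅)}, St=∅>
t=3: <T=(λy. -4), E={u↦thunk(((λu. 3) 2), ∅)}, St=[thunk]>
t=4: <T=-4, E={y↦thunk(1, {u↦thunk(((λu. 3) 2), ∅)}), u↦thunk(((λu. 3) 2), ∅)}, St=∅>
→ final value -4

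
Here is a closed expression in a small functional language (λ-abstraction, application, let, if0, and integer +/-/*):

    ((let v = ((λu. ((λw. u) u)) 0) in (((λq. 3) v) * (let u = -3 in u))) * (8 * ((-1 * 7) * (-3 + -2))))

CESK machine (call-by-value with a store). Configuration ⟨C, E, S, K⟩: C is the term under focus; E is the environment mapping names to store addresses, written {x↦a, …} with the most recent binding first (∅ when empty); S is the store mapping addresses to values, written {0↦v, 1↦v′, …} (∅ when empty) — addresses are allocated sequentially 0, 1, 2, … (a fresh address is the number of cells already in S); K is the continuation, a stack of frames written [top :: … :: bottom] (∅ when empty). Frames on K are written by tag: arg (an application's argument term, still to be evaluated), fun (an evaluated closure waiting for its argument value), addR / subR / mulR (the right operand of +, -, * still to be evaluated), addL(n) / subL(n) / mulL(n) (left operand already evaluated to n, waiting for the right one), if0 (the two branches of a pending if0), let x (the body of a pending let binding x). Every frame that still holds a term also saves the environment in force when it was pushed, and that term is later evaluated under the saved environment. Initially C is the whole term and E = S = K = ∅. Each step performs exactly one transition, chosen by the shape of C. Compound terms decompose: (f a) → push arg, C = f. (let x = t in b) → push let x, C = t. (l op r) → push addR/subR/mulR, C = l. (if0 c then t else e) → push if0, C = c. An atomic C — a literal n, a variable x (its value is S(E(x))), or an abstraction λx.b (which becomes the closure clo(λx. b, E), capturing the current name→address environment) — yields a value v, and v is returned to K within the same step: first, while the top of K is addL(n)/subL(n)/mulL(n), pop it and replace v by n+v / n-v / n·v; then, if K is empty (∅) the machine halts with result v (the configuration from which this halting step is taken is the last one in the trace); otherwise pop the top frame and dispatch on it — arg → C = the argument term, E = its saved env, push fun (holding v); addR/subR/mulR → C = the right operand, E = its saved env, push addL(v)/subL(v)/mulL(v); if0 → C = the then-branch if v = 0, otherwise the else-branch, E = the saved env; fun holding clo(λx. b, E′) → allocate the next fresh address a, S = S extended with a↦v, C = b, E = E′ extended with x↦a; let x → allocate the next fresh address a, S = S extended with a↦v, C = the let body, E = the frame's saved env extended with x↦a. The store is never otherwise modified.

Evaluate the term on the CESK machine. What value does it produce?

Answer: -2520

Execution trace:
0. ⟨C=((let v = ((λu. ((λw. u) u)) 0) in (((λq. 3) v) * (let u = -3 in u))) * (8 * ((-1 * 7) * (-3 + -2)))); E=∅; S=∅; K=∅⟩
1. ⟨C=(let v = ((λu. ((λw. u) u)) 0) in (((λq. 3) v) * (let u = -3 in u))); E=∅; S=∅; K=[mulR]⟩
2. ⟨C=((λu. ((λw. u) u)) 0); E=∅; S=∅; K=[let v :: mulR]⟩
3. ⟨C=(λu. ((λw. u) u)); E=∅; S=∅; K=[arg :: let v :: mulR]⟩
4. ⟨C=0; E=∅; S=∅; K=[fun :: let v :: mulR]⟩
5. ⟨C=((λw. u) u); E={u↦0}; S={0↦0}; K=[let v :: mulR]⟩
6. ⟨C=(λw. u); E={u↦0}; S={0↦0}; K=[arg :: let v :: mulR]⟩
7. ⟨C=u; E={u↦0}; S={0↦0}; K=[fun :: let v :: mulR]⟩
8. ⟨C=u; E={w↦1, u↦0}; S={0↦0, 1↦0}; K=[let v :: mulR]⟩
9. ⟨C=(((λq. 3) v) * (let u = -3 in u)); E={v↦2}; S={0↦0, 1↦0, 2↦0}; K=[mulR]⟩
10. ⟨C=((λq. 3) v); E={v↦2}; S={0↦0, 1↦0, 2↦0}; K=[mulR :: mulR]⟩
11. ⟨C=(λq. 3); E={v↦2}; S={0↦0, 1↦0, 2↦0}; K=[arg :: mulR :: mulR]⟩
12. ⟨C=v; E={v↦2}; S={0↦0, 1↦0, 2↦0}; K=[fun :: mulR :: mulR]⟩
13. ⟨C=3; E={q↦3, v↦2}; S={0↦0, 1↦0, 2↦0, 3↦0}; K=[mulR :: mulR]⟩
14. ⟨C=(let u = -3 in u); E={v↦2}; S={0↦0, 1↦0, 2↦0, 3↦0}; K=[mulL(3) :: mulR]⟩
15. ⟨C=-3; E={v↦2}; S={0↦0, 1↦0, 2↦0, 3↦0}; K=[let u :: mulL(3) :: mulR]⟩
16. ⟨C=u; E={u↦4, v↦2}; S={0↦0, 1↦0, 2↦0, 3↦0, 4↦-3}; K=[mulL(3) :: mulR]⟩
17. ⟨C=(8 * ((-1 * 7) * (-3 + -2))); E=∅; S={0↦0, 1↦0, 2↦0, 3↦0, 4↦-3}; K=[mulL(-9)]⟩
18. ⟨C=8; E=∅; S={0↦0, 1↦0, 2↦0, 3↦0, 4↦-3}; K=[mulR :: mulL(-9)]⟩
19. ⟨C=((-1 * 7) * (-3 + -2)); E=∅; S={0↦0, 1↦0, 2↦0, 3↦0, 4↦-3}; K=[mulL(8) :: mulL(-9)]⟩
20. ⟨C=(-1 * 7); E=∅; S={0↦0, 1↦0, 2↦0, 3↦0, 4↦-3}; K=[mulR :: mulL(8) :: mulL(-9)]⟩
21. ⟨C=-1; E=∅; S={0↦0, 1↦0, 2↦0, 3↦0, 4↦-3}; K=[mulR :: mulR :: mulL(8) :: mulL(-9)]⟩
22. ⟨C=7; E=∅; S={0↦0, 1↦0, 2↦0, 3↦0, 4↦-3}; K=[mulL(-1) :: mulR :: mulL(8) :: mulL(-9)]⟩
23. ⟨C=(-3 + -2); E=∅; S={0↦0, 1↦0, 2↦0, 3↦0, 4↦-3}; K=[mulL(-7) :: mulL(8) :: mulL(-9)]⟩
24. ⟨C=-3; E=∅; S={0↦0, 1↦0, 2↦0, 3↦0, 4↦-3}; K=[addR :: mulL(-7) :: mulL(8) :: mulL(-9)]⟩
25. ⟨C=-2; E=∅; S={0↦0, 1↦0, 2↦0, 3↦0, 4↦-3}; K=[addL(-3) :: mulL(-7) :: mulL(8) :: mulL(-9)]⟩
→ final value -2520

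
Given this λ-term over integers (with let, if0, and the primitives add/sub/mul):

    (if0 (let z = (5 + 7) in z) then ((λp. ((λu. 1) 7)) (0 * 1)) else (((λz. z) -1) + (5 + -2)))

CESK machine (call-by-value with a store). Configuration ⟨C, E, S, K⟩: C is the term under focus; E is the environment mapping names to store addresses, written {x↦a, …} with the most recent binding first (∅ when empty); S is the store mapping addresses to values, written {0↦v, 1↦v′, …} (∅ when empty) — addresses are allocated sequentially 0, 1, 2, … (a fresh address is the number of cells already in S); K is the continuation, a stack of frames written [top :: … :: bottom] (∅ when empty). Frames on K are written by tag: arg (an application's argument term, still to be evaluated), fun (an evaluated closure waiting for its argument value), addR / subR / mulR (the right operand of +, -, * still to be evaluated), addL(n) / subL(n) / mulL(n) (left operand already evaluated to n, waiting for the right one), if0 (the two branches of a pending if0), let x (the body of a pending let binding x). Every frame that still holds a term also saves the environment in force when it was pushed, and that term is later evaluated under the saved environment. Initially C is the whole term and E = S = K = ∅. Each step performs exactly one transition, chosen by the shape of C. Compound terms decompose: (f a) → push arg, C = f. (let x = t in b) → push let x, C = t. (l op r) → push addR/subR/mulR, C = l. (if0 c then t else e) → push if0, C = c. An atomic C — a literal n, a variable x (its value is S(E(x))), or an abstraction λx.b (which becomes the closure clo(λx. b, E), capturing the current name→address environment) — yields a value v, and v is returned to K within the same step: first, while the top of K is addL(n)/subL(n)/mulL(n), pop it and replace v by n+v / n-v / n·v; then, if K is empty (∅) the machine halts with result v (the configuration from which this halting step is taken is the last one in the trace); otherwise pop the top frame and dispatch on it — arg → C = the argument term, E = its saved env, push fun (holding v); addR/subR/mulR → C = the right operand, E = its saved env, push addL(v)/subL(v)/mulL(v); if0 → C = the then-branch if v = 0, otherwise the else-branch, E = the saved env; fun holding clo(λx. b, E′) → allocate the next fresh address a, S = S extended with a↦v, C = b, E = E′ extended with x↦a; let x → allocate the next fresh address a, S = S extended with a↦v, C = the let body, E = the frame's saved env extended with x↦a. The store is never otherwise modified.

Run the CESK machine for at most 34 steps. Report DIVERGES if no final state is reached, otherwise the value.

Answer: 2

Execution trace:
[0] [C=(if0 (let z = (5 + 7) in z) then ((λp. ((λu. 1) 7)) (0 * 1)) else (((λz. z) -1) + (5 + -2))) | E=∅ | S=∅ | K=∅]
[1] [C=(let z = (5 + 7) in z) | E=∅ | S=∅ | K=[if0]]
[2] [C=(5 + 7) | E=∅ | S=∅ | K=[let z :: if0]]
[3] [C=5 | E=∅ | S=∅ | K=[addR :: let z :: if0]]
[4] [C=7 | E=∅ | S=∅ | K=[addL(5) :: let z :: if0]]
[5] [C=z | E={z↦0} | S={0↦12} | K=[if0]]
[6] [C=(((λz. z) -1) + (5 + -2)) | E=∅ | S={0↦12} | K=∅]
[7] [C=((λz. z) -1) | E=∅ | S={0↦12} | K=[addR]]
[8] [C=(λz. z) | E=∅ | S={0↦12} | K=[arg :: addR]]
[9] [C=-1 | E=∅ | S={0↦12} | K=[fun :: addR]]
[10] [C=z | E={z↦1} | S={0↦12, 1↦-1} | K=[addR]]
[11] [C=(5 + -2) | E=∅ | S={0↦12, 1↦-1} | K=[addL(-1)]]
[12] [C=5 | E=∅ | S={0↦12, 1↦-1} | K=[addR :: addL(-1)]]
[13] [C=-2 | E=∅ | S={0↦12, 1↦-1} | K=[addL(5) :: addL(-1)]]
→ final value 2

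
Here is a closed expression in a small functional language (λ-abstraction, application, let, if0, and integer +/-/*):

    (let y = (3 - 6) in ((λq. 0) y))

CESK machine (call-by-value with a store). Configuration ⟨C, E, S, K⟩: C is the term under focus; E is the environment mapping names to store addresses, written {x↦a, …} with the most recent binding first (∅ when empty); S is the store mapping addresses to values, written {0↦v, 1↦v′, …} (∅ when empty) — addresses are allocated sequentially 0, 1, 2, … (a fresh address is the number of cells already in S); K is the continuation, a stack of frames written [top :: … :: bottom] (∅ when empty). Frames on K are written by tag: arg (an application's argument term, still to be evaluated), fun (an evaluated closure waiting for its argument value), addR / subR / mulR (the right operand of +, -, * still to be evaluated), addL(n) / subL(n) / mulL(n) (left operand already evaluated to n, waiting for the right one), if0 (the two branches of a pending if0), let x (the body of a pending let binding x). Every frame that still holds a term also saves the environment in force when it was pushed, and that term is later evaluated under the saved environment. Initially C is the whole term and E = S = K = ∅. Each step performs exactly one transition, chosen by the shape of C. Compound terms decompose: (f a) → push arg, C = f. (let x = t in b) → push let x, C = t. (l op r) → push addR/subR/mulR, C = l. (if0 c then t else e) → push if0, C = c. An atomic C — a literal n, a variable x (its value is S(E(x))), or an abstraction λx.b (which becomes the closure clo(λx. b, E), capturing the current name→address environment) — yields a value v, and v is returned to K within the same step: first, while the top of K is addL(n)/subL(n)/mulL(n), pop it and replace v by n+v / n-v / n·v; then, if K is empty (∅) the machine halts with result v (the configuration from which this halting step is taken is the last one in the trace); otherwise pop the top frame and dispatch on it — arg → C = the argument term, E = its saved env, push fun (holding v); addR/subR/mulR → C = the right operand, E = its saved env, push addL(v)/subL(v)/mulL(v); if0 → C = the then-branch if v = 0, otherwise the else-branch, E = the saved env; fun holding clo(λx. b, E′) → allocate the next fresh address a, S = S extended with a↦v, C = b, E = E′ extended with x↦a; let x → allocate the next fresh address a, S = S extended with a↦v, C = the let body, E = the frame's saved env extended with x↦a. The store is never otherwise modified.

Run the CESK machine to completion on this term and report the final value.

step 0: <C=(let y = (3 - 6) in ((λq. 0) y)), E=∅, S=∅, K=∅>
step 1: <C=(3 - 6), E=∅, S=∅, K=[let y]>
step 2: <C=3, E=∅, S=∅, K=[subR :: let y]>
step 3: <C=6, E=∅, S=∅, K=[subL(3) :: let y]>
step 4: <C=((λq. 0) y), E={y↦0}, S={0↦-3}, K=∅>
step 5: <C=(λq. 0), E={y↦0}, S={0↦-3}, K=[arg]>
step 6: <C=y, E={y↦0}, S={0↦-3}, K=[fun]>
step 7: <C=0, E={q↦1, y↦0}, S={0↦-3, 1↦-3}, K=∅>
→ final value 0

Answer: 0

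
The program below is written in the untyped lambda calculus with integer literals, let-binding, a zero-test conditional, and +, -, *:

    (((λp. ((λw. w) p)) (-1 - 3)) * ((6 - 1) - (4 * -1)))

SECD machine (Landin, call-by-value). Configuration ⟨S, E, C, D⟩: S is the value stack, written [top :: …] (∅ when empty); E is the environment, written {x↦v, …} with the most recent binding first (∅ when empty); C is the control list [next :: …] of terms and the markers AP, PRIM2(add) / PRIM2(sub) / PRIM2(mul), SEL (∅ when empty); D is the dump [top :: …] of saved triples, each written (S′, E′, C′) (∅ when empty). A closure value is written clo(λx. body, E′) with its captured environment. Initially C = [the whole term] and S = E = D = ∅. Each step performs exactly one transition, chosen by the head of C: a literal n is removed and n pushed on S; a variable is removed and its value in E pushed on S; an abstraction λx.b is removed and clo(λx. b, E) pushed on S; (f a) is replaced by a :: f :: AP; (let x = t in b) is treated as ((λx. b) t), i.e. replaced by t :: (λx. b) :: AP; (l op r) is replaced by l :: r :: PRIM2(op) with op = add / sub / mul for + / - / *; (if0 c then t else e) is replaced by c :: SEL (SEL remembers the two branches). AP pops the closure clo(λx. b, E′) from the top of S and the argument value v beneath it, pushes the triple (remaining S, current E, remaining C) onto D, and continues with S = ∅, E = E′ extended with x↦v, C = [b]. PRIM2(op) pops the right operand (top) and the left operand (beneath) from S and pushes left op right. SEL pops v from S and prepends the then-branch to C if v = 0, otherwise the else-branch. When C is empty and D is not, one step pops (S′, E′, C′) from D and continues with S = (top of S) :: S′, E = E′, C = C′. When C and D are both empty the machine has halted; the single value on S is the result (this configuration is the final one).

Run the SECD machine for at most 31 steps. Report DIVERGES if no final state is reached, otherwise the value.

t=0: <S=∅, E=∅, C=[(((λp. ((λw. w) p)) (-1 - 3)) * ((6 - 1) - (4 * -1)))], D=∅>
t=1: <S=∅, E=∅, C=[((λp. ((λw. w) p)) (-1 - 3)) :: ((6 - 1) - (4 * -1)) :: PRIM2(mul)], D=∅>
t=2: <S=∅, E=∅, C=[(-1 - 3) :: (λp. ((λw. w) p)) :: AP :: ((6 - 1) - (4 * -1)) :: PRIM2(mul)], D=∅>
t=3: <S=∅, E=∅, C=[-1 :: 3 :: PRIM2(sub) :: (λp. ((λw. w) p)) :: AP :: ((6 - 1) - (4 * -1)) :: PRIM2(mul)], D=∅>
t=4: <S=[-1], E=∅, C=[3 :: PRIM2(sub) :: (λp. ((λw. w) p)) :: AP :: ((6 - 1) - (4 * -1)) :: PRIM2(mul)], D=∅>
t=5: <S=[3 :: -1], E=∅, C=[PRIM2(sub) :: (λp. ((λw. w) p)) :: AP :: ((6 - 1) - (4 * -1)) :: PRIM2(mul)], D=∅>
t=6: <S=[-4], E=∅, C=[(λp. ((λw. w) p)) :: AP :: ((6 - 1) - (4 * -1)) :: PRIM2(mul)], D=∅>
t=7: <S=[clo(λp. ((λw. w) p), ∅) :: -4], E=∅, C=[AP :: ((6 - 1) - (4 * -1)) :: PRIM2(mul)], D=∅>
t=8: <S=∅, E={p↦-4}, C=[((λw. w) p)], D=[(∅, ∅, [((6 - 1) - (4 * -1)) :: PRIM2(mul)])]>
t=9: <S=∅, E={p↦-4}, C=[p :: (λw. w) :: AP], D=[(∅, ∅, [((6 - 1) - (4 * -1)) :: PRIM2(mul)])]>
t=10: <S=[-4], E={p↦-4}, C=[(λw. w) :: AP], D=[(∅, ∅, [((6 - 1) - (4 * -1)) :: PRIM2(mul)])]>
t=11: <S=[clo(λw. w, {p↦-4}) :: -4], E={p↦-4}, C=[AP], D=[(∅, ∅, [((6 - 1) - (4 * -1)) :: PRIM2(mul)])]>
t=12: <S=∅, E={w↦-4, p↦-4}, C=[w], D=[(∅, {p↦-4}, ∅) :: (∅, ∅, [((6 - 1) - (4 * -1)) :: PRIM2(mul)])]>
t=13: <S=[-4], E={w↦-4, p↦-4}, C=∅, D=[(∅, {p↦-4}, ∅) :: (∅, ∅, [((6 - 1) - (4 * -1)) :: PRIM2(mul)])]>
t=14: <S=[-4], E={p↦-4}, C=∅, D=[(∅, ∅, [((6 - 1) - (4 * -1)) :: PRIM2(mul)])]>
t=15: <S=[-4], E=∅, C=[((6 - 1) - (4 * -1)) :: PRIM2(mul)], D=∅>
t=16: <S=[-4], E=∅, C=[(6 - 1) :: (4 * -1) :: PRIM2(sub) :: PRIM2(mul)], D=∅>
t=17: <S=[-4], E=∅, C=[6 :: 1 :: PRIM2(sub) :: (4 * -1) :: PRIM2(sub) :: PRIM2(mul)], D=∅>
t=18: <S=[6 :: -4], E=∅, C=[1 :: PRIM2(sub) :: (4 * -1) :: PRIM2(sub) :: PRIM2(mul)], D=∅>
t=19: <S=[1 :: 6 :: -4], E=∅, C=[PRIM2(sub) :: (4 * -1) :: PRIM2(sub) :: PRIM2(mul)], D=∅>
t=20: <S=[5 :: -4], E=∅, C=[(4 * -1) :: PRIM2(sub) :: PRIM2(mul)], D=∅>
t=21: <S=[5 :: -4], E=∅, C=[4 :: -1 :: PRIM2(mul) :: PRIM2(sub) :: PRIM2(mul)], D=∅>
t=22: <S=[4 :: 5 :: -4], E=∅, C=[-1 :: PRIM2(mul) :: PRIM2(sub) :: PRIM2(mul)], D=∅>
t=23: <S=[-1 :: 4 :: 5 :: -4], E=∅, C=[PRIM2(mul) :: PRIM2(sub) :: PRIM2(mul)], D=∅>
t=24: <S=[-4 :: 5 :: -4], E=∅, C=[PRIM2(sub) :: PRIM2(mul)], D=∅>
t=25: <S=[9 :: -4], E=∅, C=[PRIM2(mul)], D=∅>
t=26: <S=[-36], E=∅, C=∅, D=∅>
→ final value -36

Answer: -36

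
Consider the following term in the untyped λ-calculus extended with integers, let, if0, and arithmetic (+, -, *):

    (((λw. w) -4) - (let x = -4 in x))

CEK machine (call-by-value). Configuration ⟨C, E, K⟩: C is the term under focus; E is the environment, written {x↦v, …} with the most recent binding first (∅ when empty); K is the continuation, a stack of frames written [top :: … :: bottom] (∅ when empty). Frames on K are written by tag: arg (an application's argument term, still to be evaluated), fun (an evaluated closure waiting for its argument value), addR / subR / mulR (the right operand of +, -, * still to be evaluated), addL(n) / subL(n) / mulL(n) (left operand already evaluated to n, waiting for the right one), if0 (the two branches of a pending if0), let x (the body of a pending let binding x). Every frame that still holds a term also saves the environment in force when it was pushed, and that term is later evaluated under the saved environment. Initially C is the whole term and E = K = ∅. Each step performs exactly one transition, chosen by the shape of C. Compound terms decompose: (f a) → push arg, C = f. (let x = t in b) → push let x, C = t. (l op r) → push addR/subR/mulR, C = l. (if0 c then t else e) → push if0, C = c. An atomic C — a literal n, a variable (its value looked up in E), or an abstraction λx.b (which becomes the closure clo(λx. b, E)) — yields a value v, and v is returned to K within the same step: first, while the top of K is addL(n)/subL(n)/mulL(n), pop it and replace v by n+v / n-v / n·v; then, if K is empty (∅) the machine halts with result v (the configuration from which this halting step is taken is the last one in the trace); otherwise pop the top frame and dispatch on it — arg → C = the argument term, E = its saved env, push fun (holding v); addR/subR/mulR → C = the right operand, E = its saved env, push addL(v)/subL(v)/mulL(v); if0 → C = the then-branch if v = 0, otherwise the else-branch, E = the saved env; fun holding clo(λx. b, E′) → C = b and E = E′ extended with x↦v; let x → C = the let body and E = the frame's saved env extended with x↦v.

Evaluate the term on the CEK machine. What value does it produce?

0. ⟨C=(((λw. w) -4) - (let x = -4 in x)); E=∅; K=∅⟩
1. ⟨C=((λw. w) -4); E=∅; K=[subR]⟩
2. ⟨C=(λw. w); E=∅; K=[arg :: subR]⟩
3. ⟨C=-4; E=∅; K=[fun :: subR]⟩
4. ⟨C=w; E={w↦-4}; K=[subR]⟩
5. ⟨C=(let x = -4 in x); E=∅; K=[subL(-4)]⟩
6. ⟨C=-4; E=∅; K=[let x :: subL(-4)]⟩
7. ⟨C=x; E={x↦-4}; K=[subL(-4)]⟩
→ final value 0

Answer: 0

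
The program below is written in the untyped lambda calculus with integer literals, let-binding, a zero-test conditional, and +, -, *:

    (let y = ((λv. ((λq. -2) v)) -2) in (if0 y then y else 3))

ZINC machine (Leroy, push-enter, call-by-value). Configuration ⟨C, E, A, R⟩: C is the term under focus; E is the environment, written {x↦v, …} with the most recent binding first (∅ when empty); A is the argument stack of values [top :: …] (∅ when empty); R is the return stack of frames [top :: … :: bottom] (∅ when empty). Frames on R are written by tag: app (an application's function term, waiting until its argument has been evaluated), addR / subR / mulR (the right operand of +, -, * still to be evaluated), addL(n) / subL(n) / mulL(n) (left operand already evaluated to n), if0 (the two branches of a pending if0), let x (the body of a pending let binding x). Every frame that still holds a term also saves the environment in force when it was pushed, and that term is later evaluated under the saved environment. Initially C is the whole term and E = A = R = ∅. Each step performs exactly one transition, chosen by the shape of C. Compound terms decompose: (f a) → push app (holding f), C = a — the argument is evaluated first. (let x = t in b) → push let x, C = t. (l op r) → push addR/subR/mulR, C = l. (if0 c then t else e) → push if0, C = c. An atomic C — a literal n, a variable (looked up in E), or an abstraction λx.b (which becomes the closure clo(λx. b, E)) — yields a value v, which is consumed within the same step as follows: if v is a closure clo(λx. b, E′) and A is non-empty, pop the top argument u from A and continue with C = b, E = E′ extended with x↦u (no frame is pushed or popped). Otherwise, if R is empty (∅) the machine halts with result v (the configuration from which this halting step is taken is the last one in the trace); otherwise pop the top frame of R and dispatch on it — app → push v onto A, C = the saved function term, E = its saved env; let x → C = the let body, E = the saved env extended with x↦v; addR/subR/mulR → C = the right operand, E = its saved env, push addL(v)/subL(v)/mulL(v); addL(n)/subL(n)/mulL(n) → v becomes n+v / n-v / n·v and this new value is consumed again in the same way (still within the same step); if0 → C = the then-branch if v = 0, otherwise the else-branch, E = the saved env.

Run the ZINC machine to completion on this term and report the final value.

Answer: 3

Machine steps:
t=0: ⟨C=(let y = ((λv. ((λq. -2) v)) -2) in (if0 y then y else 3)); E=∅; A=∅; R=∅⟩
t=1: ⟨C=((λv. ((λq. -2) v)) -2); E=∅; A=∅; R=[let y]⟩
t=2: ⟨C=-2; E=∅; A=∅; R=[app :: let y]⟩
t=3: ⟨C=(λv. ((λq. -2) v)); E=∅; A=[-2]; R=[let y]⟩
t=4: ⟨C=((λq. -2) v); E={v↦-2}; A=∅; R=[let y]⟩
t=5: ⟨C=v; E={v↦-2}; A=∅; R=[app :: let y]⟩
t=6: ⟨C=(λq. -2); E={v↦-2}; A=[-2]; R=[let y]⟩
t=7: ⟨C=-2; E={q↦-2, v↦-2}; A=∅; R=[let y]⟩
t=8: ⟨C=(if0 y then y else 3); E={y↦-2}; A=∅; R=∅⟩
t=9: ⟨C=y; E={y↦-2}; A=∅; R=[if0]⟩
t=10: ⟨C=3; E={y↦-2}; A=∅; R=∅⟩
→ final value 3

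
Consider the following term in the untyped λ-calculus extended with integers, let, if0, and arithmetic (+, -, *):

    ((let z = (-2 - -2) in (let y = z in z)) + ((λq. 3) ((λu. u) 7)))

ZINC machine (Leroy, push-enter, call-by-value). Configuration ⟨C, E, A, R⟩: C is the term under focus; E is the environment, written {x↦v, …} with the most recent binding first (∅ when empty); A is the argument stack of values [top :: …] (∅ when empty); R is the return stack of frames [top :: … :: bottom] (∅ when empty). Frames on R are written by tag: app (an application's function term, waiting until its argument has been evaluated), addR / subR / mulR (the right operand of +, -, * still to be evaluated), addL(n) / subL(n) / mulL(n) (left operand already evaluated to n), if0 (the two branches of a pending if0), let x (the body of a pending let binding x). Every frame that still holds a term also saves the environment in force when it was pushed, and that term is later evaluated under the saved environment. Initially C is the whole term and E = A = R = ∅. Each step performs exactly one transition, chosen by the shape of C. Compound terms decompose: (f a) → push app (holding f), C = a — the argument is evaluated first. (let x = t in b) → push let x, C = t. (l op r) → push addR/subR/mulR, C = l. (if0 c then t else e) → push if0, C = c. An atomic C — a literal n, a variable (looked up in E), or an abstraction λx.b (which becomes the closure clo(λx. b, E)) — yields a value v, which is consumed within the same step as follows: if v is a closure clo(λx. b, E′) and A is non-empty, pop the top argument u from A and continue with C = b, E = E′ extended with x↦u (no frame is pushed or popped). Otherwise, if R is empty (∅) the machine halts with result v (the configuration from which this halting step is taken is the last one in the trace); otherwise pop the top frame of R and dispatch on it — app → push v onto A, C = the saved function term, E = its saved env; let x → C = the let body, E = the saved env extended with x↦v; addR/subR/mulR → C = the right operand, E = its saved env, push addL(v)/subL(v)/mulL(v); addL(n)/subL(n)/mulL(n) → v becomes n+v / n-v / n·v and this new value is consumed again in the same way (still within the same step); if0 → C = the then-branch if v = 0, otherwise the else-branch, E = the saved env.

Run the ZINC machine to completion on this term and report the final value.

t=0: ⟨C=((let z = (-2 - -2) in (let y = z in z)) + ((λq. 3) ((λu. u) 7))); E=∅; A=∅; R=∅⟩
t=1: ⟨C=(let z = (-2 - -2) in (let y = z in z)); E=∅; A=∅; R=[addR]⟩
t=2: ⟨C=(-2 - -2); E=∅; A=∅; R=[let z :: addR]⟩
t=3: ⟨C=-2; E=∅; A=∅; R=[subR :: let z :: addR]⟩
t=4: ⟨C=-2; E=∅; A=∅; R=[subL(-2) :: let z :: addR]⟩
t=5: ⟨C=(let y = z in z); E={z↦0}; A=∅; R=[addR]⟩
t=6: ⟨C=z; E={z↦0}; A=∅; R=[let y :: addR]⟩
t=7: ⟨C=z; E={y↦0, z↦0}; A=∅; R=[addR]⟩
t=8: ⟨C=((λq. 3) ((λu. u) 7)); E=∅; A=∅; R=[addL(0)]⟩
t=9: ⟨C=((λu. u) 7); E=∅; A=∅; R=[app :: addL(0)]⟩
t=10: ⟨C=7; E=∅; A=∅; R=[app :: app :: addL(0)]⟩
t=11: ⟨C=(λu. u); E=∅; A=[7]; R=[app :: addL(0)]⟩
t=12: ⟨C=u; E={u↦7}; A=∅; R=[app :: addL(0)]⟩
t=13: ⟨C=(λq. 3); E=∅; A=[7]; R=[addL(0)]⟩
t=14: ⟨C=3; E={q↦7}; A=∅; R=[addL(0)]⟩
→ final value 3

Answer: 3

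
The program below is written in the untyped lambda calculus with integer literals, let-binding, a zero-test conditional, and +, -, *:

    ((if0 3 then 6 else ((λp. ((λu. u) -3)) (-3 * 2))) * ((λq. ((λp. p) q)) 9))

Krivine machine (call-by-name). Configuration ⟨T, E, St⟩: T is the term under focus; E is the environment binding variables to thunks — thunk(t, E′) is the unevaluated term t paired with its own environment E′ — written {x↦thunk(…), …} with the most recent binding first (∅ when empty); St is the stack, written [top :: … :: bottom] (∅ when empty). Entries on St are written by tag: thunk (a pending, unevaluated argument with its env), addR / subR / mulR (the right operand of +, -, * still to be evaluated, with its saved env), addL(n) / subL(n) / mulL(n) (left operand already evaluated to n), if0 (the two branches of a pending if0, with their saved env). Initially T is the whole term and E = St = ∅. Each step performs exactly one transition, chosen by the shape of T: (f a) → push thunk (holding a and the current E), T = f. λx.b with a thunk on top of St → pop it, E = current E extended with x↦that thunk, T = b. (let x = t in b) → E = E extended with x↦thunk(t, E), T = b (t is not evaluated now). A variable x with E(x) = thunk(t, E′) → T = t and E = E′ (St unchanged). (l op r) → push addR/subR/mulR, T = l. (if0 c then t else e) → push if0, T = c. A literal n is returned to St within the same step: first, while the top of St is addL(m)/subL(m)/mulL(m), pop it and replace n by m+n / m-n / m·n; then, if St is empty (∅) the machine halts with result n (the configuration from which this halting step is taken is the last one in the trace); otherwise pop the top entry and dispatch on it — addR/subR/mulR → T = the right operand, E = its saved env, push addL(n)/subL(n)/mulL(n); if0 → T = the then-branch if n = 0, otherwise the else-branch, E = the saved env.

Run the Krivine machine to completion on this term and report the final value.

step 0: ⟨T=((if0 3 then 6 else ((λp. ((λu. u) -3)) (-3 * 2))) * ((λq. ((λp. p) q)) 9)); E=∅; St=∅⟩
step 1: ⟨T=(if0 3 then 6 else ((λp. ((λu. u) -3)) (-3 * 2))); E=∅; St=[mulR]⟩
step 2: ⟨T=3; E=∅; St=[if0 :: mulR]⟩
step 3: ⟨T=((λp. ((λu. u) -3)) (-3 * 2)); E=∅; St=[mulR]⟩
step 4: ⟨T=(λp. ((λu. u) -3)); E=∅; St=[thunk :: mulR]⟩
step 5: ⟨T=((λu. u) -3); E={p↦thunk((-3 * 2), ∅)}; St=[mulR]⟩
step 6: ⟨T=(λu. u); E={p↦thunk((-3 * 2), ∅)}; St=[thunk :: mulR]⟩
step 7: ⟨T=u; E={u↦thunk(-3, {p↦thunk((-3 * 2), ∅)}), p↦thunk((-3 * 2), ∅)}; St=[mulR]⟩
step 8: ⟨T=-3; E={p↦thunk((-3 * 2), ∅)}; St=[mulR]⟩
step 9: ⟨T=((λq. ((λp. p) q)) 9); E=∅; St=[mulL(-3)]⟩
step 10: ⟨T=(λq. ((λp. p) q)); E=∅; St=[thunk :: mulL(-3)]⟩
step 11: ⟨T=((λp. p) q); E={q↦thunk(9, ∅)}; St=[mulL(-3)]⟩
step 12: ⟨T=(λp. p); E={q↦thunk(9, ∅)}; St=[thunk :: mulL(-3)]⟩
step 13: ⟨T=p; E={p↦thunk(q, {q↦thunk(9, ∅)}), q↦thunk(9, ∅)}; St=[mulL(-3)]⟩
step 14: ⟨T=q; E={q↦thunk(9, ∅)}; St=[mulL(-3)]⟩
step 15: ⟨T=9; E=∅; St=[mulL(-3)]⟩
→ final value -27

Answer: -27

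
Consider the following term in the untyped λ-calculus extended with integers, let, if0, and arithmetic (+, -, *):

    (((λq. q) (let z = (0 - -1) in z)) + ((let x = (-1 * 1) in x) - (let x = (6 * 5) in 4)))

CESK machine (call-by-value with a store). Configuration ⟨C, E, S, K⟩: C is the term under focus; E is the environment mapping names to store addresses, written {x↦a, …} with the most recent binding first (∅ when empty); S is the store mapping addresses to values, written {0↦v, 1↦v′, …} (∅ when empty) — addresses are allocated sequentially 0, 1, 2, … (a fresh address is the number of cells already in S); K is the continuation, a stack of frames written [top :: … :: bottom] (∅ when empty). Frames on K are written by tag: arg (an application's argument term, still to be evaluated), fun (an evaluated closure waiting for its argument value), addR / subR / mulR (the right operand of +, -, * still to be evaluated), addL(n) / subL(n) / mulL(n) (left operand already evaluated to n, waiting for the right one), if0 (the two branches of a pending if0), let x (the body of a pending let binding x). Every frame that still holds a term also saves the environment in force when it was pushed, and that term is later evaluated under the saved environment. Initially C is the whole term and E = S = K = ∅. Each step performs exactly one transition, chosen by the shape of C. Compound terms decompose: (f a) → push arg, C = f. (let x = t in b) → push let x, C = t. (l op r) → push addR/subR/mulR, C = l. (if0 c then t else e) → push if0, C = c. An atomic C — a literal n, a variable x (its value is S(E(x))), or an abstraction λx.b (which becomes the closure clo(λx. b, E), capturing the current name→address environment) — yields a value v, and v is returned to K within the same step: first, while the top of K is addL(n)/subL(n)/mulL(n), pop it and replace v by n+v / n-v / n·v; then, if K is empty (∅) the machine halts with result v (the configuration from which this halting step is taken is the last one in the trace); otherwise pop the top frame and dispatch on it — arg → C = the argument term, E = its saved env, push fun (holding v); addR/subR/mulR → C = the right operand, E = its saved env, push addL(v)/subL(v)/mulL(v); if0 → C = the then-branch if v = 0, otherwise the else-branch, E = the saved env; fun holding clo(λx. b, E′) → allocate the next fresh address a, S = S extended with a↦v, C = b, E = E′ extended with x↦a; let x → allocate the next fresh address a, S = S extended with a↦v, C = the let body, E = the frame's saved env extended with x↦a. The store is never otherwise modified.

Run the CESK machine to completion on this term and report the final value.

0. ⟨C=(((λq. q) (let z = (0 - -1) in z)) + ((let x = (-1 * 1) in x) - (let x = (6 * 5) in 4))); E=∅; S=∅; K=∅⟩
1. ⟨C=((λq. q) (let z = (0 - -1) in z)); E=∅; S=∅; K=[addR]⟩
2. ⟨C=(λq. q); E=∅; S=∅; K=[arg :: addR]⟩
3. ⟨C=(let z = (0 - -1) in z); E=∅; S=∅; K=[fun :: addR]⟩
4. ⟨C=(0 - -1); E=∅; S=∅; K=[let z :: fun :: addR]⟩
5. ⟨C=0; E=∅; S=∅; K=[subR :: let z :: fun :: addR]⟩
6. ⟨C=-1; E=∅; S=∅; K=[subL(0) :: let z :: fun :: addR]⟩
7. ⟨C=z; E={z↦0}; S={0↦1}; K=[fun :: addR]⟩
8. ⟨C=q; E={q↦1}; S={0↦1, 1↦1}; K=[addR]⟩
9. ⟨C=((let x = (-1 * 1) in x) - (let x = (6 * 5) in 4)); E=∅; S={0↦1, 1↦1}; K=[addL(1)]⟩
10. ⟨C=(let x = (-1 * 1) in x); E=∅; S={0↦1, 1↦1}; K=[subR :: addL(1)]⟩
11. ⟨C=(-1 * 1); E=∅; S={0↦1, 1↦1}; K=[let x :: subR :: addL(1)]⟩
12. ⟨C=-1; E=∅; S={0↦1, 1↦1}; K=[mulR :: let x :: subR :: addL(1)]⟩
13. ⟨C=1; E=∅; S={0↦1, 1↦1}; K=[mulL(-1) :: let x :: subR :: addL(1)]⟩
14. ⟨C=x; E={x↦2}; S={0↦1, 1↦1, 2↦-1}; K=[subR :: addL(1)]⟩
15. ⟨C=(let x = (6 * 5) in 4); E=∅; S={0↦1, 1↦1, 2↦-1}; K=[subL(-1) :: addL(1)]⟩
16. ⟨C=(6 * 5); E=∅; S={0↦1, 1↦1, 2↦-1}; K=[let x :: subL(-1) :: addL(1)]⟩
17. ⟨C=6; E=∅; S={0↦1, 1↦1, 2↦-1}; K=[mulR :: let x :: subL(-1) :: addL(1)]⟩
18. ⟨C=5; E=∅; S={0↦1, 1↦1, 2↦-1}; K=[mulL(6) :: let x :: subL(-1) :: addL(1)]⟩
19. ⟨C=4; E={x↦3}; S={0↦1, 1↦1, 2↦-1, 3↦30}; K=[subL(-1) :: addL(1)]⟩
→ final value -4

Answer: -4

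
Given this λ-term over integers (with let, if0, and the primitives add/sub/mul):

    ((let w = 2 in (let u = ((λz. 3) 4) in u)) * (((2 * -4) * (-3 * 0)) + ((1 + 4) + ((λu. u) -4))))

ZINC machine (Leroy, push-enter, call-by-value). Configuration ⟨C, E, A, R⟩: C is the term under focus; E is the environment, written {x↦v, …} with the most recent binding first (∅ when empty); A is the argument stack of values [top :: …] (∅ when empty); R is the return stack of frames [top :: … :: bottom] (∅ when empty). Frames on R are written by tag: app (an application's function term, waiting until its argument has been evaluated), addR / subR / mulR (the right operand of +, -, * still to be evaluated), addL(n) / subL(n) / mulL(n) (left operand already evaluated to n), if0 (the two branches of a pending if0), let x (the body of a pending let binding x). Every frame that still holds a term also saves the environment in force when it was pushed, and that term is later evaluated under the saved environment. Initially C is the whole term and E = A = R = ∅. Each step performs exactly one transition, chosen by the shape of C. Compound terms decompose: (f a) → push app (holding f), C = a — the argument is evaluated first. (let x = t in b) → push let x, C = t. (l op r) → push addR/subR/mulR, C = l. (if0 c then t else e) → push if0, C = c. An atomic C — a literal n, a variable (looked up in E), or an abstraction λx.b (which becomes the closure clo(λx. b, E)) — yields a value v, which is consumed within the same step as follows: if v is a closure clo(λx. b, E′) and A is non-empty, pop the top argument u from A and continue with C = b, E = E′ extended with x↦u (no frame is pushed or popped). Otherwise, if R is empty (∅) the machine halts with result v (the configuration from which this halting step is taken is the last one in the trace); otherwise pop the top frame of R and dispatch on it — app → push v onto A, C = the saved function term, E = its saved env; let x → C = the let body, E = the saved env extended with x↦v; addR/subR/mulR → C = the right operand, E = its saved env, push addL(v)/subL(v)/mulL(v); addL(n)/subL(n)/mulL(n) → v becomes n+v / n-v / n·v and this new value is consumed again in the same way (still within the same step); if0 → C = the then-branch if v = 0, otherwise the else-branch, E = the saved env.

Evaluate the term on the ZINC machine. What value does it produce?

Answer: 3

Machine steps:
step 0: ⟨C=((let w = 2 in (let u = ((λz. 3) 4) in u)) * (((2 * -4) * (-3 * 0)) + ((1 + 4) + ((λu. u) -4)))); E=∅; A=∅; R=∅⟩
step 1: ⟨C=(let w = 2 in (let u = ((λz. 3) 4) in u)); E=∅; A=∅; R=[mulR]⟩
step 2: ⟨C=2; E=∅; A=∅; R=[let w :: mulR]⟩
step 3: ⟨C=(let u = ((λz. 3) 4) in u); E={w↦2}; A=∅; R=[mulR]⟩
step 4: ⟨C=((λz. 3) 4); E={w↦2}; A=∅; R=[let u :: mulR]⟩
step 5: ⟨C=4; E={w↦2}; A=∅; R=[app :: let u :: mulR]⟩
step 6: ⟨C=(λz. 3); E={w↦2}; A=[4]; R=[let u :: mulR]⟩
step 7: ⟨C=3; E={z↦4, w↦2}; A=∅; R=[let u :: mulR]⟩
step 8: ⟨C=u; E={u↦3, w↦2}; A=∅; R=[mulR]⟩
step 9: ⟨C=(((2 * -4) * (-3 * 0)) + ((1 + 4) + ((λu. u) -4))); E=∅; A=∅; R=[mulL(3)]⟩
step 10: ⟨C=((2 * -4) * (-3 * 0)); E=∅; A=∅; R=[addR :: mulL(3)]⟩
step 11: ⟨C=(2 * -4); E=∅; A=∅; R=[mulR :: addR :: mulL(3)]⟩
step 12: ⟨C=2; E=∅; A=∅; R=[mulR :: mulR :: addR :: mulL(3)]⟩
step 13: ⟨C=-4; E=∅; A=∅; R=[mulL(2) :: mulR :: addR :: mulL(3)]⟩
step 14: ⟨C=(-3 * 0); E=∅; A=∅; R=[mulL(-8) :: addR :: mulL(3)]⟩
step 15: ⟨C=-3; E=∅; A=∅; R=[mulR :: mulL(-8) :: addR :: mulL(3)]⟩
step 16: ⟨C=0; E=∅; A=∅; R=[mulL(-3) :: mulL(-8) :: addR :: mulL(3)]⟩
step 17: ⟨C=((1 + 4) + ((λu. u) -4)); E=∅; A=∅; R=[addL(0) :: mulL(3)]⟩
step 18: ⟨C=(1 + 4); E=∅; A=∅; R=[addR :: addL(0) :: mulL(3)]⟩
step 19: ⟨C=1; E=∅; A=∅; R=[addR :: addR :: addL(0) :: mulL(3)]⟩
step 20: ⟨C=4; E=∅; A=∅; R=[addL(1) :: addR :: addL(0) :: mulL(3)]⟩
step 21: ⟨C=((λu. u) -4); E=∅; A=∅; R=[addL(5) :: addL(0) :: mulL(3)]⟩
step 22: ⟨C=-4; E=∅; A=∅; R=[app :: addL(5) :: addL(0) :: mulL(3)]⟩
step 23: ⟨C=(λu. u); E=∅; A=[-4]; R=[addL(5) :: addL(0) :: mulL(3)]⟩
step 24: ⟨C=u; E={u↦-4}; A=∅; R=[addL(5) :: addL(0) :: mulL(3)]⟩
→ final value 3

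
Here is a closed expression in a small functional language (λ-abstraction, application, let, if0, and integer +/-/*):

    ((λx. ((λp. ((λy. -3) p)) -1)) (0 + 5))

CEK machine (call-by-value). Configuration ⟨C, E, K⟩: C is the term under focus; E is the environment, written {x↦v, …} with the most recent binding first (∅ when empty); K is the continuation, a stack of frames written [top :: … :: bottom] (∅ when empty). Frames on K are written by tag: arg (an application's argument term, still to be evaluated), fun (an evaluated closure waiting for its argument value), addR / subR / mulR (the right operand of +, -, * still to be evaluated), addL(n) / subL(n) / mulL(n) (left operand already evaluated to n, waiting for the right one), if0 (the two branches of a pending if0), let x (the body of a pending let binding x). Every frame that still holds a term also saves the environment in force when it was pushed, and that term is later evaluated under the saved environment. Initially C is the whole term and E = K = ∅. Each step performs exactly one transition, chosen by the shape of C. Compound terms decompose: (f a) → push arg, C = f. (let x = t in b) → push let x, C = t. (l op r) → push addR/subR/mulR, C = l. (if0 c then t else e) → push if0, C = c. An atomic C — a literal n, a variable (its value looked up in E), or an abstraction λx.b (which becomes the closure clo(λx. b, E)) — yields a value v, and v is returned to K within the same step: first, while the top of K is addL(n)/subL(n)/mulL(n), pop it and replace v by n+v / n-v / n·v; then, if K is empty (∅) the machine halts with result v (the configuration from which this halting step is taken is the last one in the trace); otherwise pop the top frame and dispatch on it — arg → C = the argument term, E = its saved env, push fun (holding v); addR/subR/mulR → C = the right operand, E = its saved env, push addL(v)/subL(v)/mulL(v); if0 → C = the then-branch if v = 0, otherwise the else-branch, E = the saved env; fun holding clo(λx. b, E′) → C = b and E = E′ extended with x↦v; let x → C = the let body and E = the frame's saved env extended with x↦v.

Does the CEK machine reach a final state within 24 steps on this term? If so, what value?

Answer: -3

Derivation:
[0] [C=((λx. ((λp. ((λy. -3) p)) -1)) (0 + 5)) | E=∅ | K=∅]
[1] [C=(λx. ((λp. ((λy. -3) p)) -1)) | E=∅ | K=[arg]]
[2] [C=(0 + 5) | E=∅ | K=[fun]]
[3] [C=0 | E=∅ | K=[addR :: fun]]
[4] [C=5 | E=∅ | K=[addL(0) :: fun]]
[5] [C=((λp. ((λy. -3) p)) -1) | E={x↦5} | K=∅]
[6] [C=(λp. ((λy. -3) p)) | E={x↦5} | K=[arg]]
[7] [C=-1 | E={x↦5} | K=[fun]]
[8] [C=((λy. -3) p) | E={p↦-1, x↦5} | K=∅]
[9] [C=(λy. -3) | E={p↦-1, x↦5} | K=[arg]]
[10] [C=p | E={p↦-1, x↦5} | K=[fun]]
[11] [C=-3 | E={y↦-1, p↦-1, x↦5} | K=∅]
→ final value -3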